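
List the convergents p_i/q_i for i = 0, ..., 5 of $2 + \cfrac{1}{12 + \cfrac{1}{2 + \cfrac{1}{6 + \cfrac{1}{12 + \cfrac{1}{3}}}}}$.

2/1, 25/12, 52/25, 337/162, 4096/1969, 12625/6069

Using the convergent recurrence p_i = a_i*p_{i-1} + p_{i-2}, q_i = a_i*q_{i-1} + q_{i-2} with p_{-2}=0, p_{-1}=1, q_{-2}=1, q_{-1}=0:
  i=0: a_0=2, p_0 = 2*1 + 0 = 2, q_0 = 2*0 + 1 = 1.
  i=1: a_1=12, p_1 = 12*2 + 1 = 25, q_1 = 12*1 + 0 = 12.
  i=2: a_2=2, p_2 = 2*25 + 2 = 52, q_2 = 2*12 + 1 = 25.
  i=3: a_3=6, p_3 = 6*52 + 25 = 337, q_3 = 6*25 + 12 = 162.
  i=4: a_4=12, p_4 = 12*337 + 52 = 4096, q_4 = 12*162 + 25 = 1969.
  i=5: a_5=3, p_5 = 3*4096 + 337 = 12625, q_5 = 3*1969 + 162 = 6069.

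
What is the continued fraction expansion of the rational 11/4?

Run the Euclidean algorithm on 11 and 4; the successive quotients are the partial quotients a_0, a_1, ... (each step inverts the fractional part left over by the previous one):
  11 = 2*4 + 3, so a_0 = 2.
  4 = 1*3 + 1, so a_1 = 1.
  3 = 3*1 + 0, so a_2 = 3.
The remainder reaches 0 after 3 divisions, so the expansion has 3 partial quotients, read off in order.

[2; 1, 3]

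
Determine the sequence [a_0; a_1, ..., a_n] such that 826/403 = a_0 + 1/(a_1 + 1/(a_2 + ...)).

[2; 20, 6, 1, 2]

Run the Euclidean algorithm on 826 and 403; the successive quotients are the partial quotients a_0, a_1, ... (each step inverts the fractional part left over by the previous one):
  826 = 2*403 + 20, so a_0 = 2.
  403 = 20*20 + 3, so a_1 = 20.
  20 = 6*3 + 2, so a_2 = 6.
  3 = 1*2 + 1, so a_3 = 1.
  2 = 2*1 + 0, so a_4 = 2.
The remainder reaches 0 after 5 divisions, so the expansion has 5 partial quotients, read off in order.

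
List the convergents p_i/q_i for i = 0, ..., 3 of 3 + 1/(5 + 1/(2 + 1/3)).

Using the convergent recurrence p_i = a_i*p_{i-1} + p_{i-2}, q_i = a_i*q_{i-1} + q_{i-2} with p_{-2}=0, p_{-1}=1, q_{-2}=1, q_{-1}=0:
  i=0: a_0=3, p_0 = 3*1 + 0 = 3, q_0 = 3*0 + 1 = 1.
  i=1: a_1=5, p_1 = 5*3 + 1 = 16, q_1 = 5*1 + 0 = 5.
  i=2: a_2=2, p_2 = 2*16 + 3 = 35, q_2 = 2*5 + 1 = 11.
  i=3: a_3=3, p_3 = 3*35 + 16 = 121, q_3 = 3*11 + 5 = 38.

3/1, 16/5, 35/11, 121/38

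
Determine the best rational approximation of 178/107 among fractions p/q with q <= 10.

Expand x = 178/107 as a continued fraction with the Euclidean algorithm:
  178 = 1*107 + 71, so a_0 = 1.
  107 = 1*71 + 36, so a_1 = 1.
  71 = 1*36 + 35, so a_2 = 1.
  36 = 1*35 + 1, so a_3 = 1.
  35 = 35*1 + 0, so a_4 = 35.
so x = [1; 1, 1, 1, 35].
Convergents (p_i = a_i*p_{i-1} + p_{i-2}, q_i = a_i*q_{i-1} + q_{i-2} with p_{-2}=0, p_{-1}=1, q_{-2}=1, q_{-1}=0), until the denominator exceeds 10:
  i=0: a_0=1, p_0 = 1*1 + 0 = 1, q_0 = 1*0 + 1 = 1.
  i=1: a_1=1, p_1 = 1*1 + 1 = 2, q_1 = 1*1 + 0 = 1.
  i=2: a_2=1, p_2 = 1*2 + 1 = 3, q_2 = 1*1 + 1 = 2.
  i=3: a_3=1, p_3 = 1*3 + 2 = 5, q_3 = 1*2 + 1 = 3.
  i=4: a_4=35, p_4 = 35*5 + 3 = 178, q_4 = 35*3 + 2 = 107.
q_4 = 107 > 10, so the last convergent with denominator <= 10 is p_3/q_3 = 5/3.
The closest fraction with denominator <= 10 is either p_3/q_3 or the intermediate fraction (k*p_3 + p_2)/(k*q_3 + q_2) with the largest k >= 1 whose denominator stays <= 10; these approach x as k grows, and every other convergent or intermediate fraction in range is farther away.
Largest k: floor((10 - q_2)/q_3) = floor((10 - 2)/3) = 2.
That gives (2*5 + 3)/(2*3 + 2) = 13/8.
Compare the errors: |x - 5/3| = |178*3 - 5*107|/(107*3) = 1/321, and |x - 13/8| = |178*8 - 13*107|/(107*8) = 33/856.
Cross-multiplying, 1*856 = 856 < 10593 = 33*321, so 1/321 is smaller: the convergent 5/3 is closer to x than 13/8.

5/3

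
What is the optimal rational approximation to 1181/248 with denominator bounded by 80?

Expand x = 1181/248 as a continued fraction with the Euclidean algorithm:
  1181 = 4*248 + 189, so a_0 = 4.
  248 = 1*189 + 59, so a_1 = 1.
  189 = 3*59 + 12, so a_2 = 3.
  59 = 4*12 + 11, so a_3 = 4.
  12 = 1*11 + 1, so a_4 = 1.
  11 = 11*1 + 0, so a_5 = 11.
so x = [4; 1, 3, 4, 1, 11].
Convergents (p_i = a_i*p_{i-1} + p_{i-2}, q_i = a_i*q_{i-1} + q_{i-2} with p_{-2}=0, p_{-1}=1, q_{-2}=1, q_{-1}=0), until the denominator exceeds 80:
  i=0: a_0=4, p_0 = 4*1 + 0 = 4, q_0 = 4*0 + 1 = 1.
  i=1: a_1=1, p_1 = 1*4 + 1 = 5, q_1 = 1*1 + 0 = 1.
  i=2: a_2=3, p_2 = 3*5 + 4 = 19, q_2 = 3*1 + 1 = 4.
  i=3: a_3=4, p_3 = 4*19 + 5 = 81, q_3 = 4*4 + 1 = 17.
  i=4: a_4=1, p_4 = 1*81 + 19 = 100, q_4 = 1*17 + 4 = 21.
  i=5: a_5=11, p_5 = 11*100 + 81 = 1181, q_5 = 11*21 + 17 = 248.
q_5 = 248 > 80, so the last convergent with denominator <= 80 is p_4/q_4 = 100/21.
The closest fraction with denominator <= 80 is either p_4/q_4 or the intermediate fraction (k*p_4 + p_3)/(k*q_4 + q_3) with the largest k >= 1 whose denominator stays <= 80; these approach x as k grows, and every other convergent or intermediate fraction in range is farther away.
Largest k: floor((80 - q_3)/q_4) = floor((80 - 17)/21) = 3.
That gives (3*100 + 81)/(3*21 + 17) = 381/80.
Compare the errors: |x - 100/21| = |1181*21 - 100*248|/(248*21) = 1/5208, and |x - 381/80| = |1181*80 - 381*248|/(248*80) = 8/19840.
Cross-multiplying, 1*19840 = 19840 < 41664 = 8*5208, so 1/5208 is smaller: the convergent 100/21 is closer to x than 381/80.

100/21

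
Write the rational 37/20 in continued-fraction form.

[1; 1, 5, 1, 2]

Run the Euclidean algorithm on 37 and 20; the successive quotients are the partial quotients a_0, a_1, ... (each step inverts the fractional part left over by the previous one):
  37 = 1*20 + 17, so a_0 = 1.
  20 = 1*17 + 3, so a_1 = 1.
  17 = 5*3 + 2, so a_2 = 5.
  3 = 1*2 + 1, so a_3 = 1.
  2 = 2*1 + 0, so a_4 = 2.
The remainder reaches 0 after 5 divisions, so the expansion has 5 partial quotients, read off in order.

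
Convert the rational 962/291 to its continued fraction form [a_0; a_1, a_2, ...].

Run the Euclidean algorithm on 962 and 291; the successive quotients are the partial quotients a_0, a_1, ... (each step inverts the fractional part left over by the previous one):
  962 = 3*291 + 89, so a_0 = 3.
  291 = 3*89 + 24, so a_1 = 3.
  89 = 3*24 + 17, so a_2 = 3.
  24 = 1*17 + 7, so a_3 = 1.
  17 = 2*7 + 3, so a_4 = 2.
  7 = 2*3 + 1, so a_5 = 2.
  3 = 3*1 + 0, so a_6 = 3.
The remainder reaches 0 after 7 divisions, so the expansion has 7 partial quotients, read off in order.

[3; 3, 3, 1, 2, 2, 3]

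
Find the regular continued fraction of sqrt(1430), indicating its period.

Write x_i = (sqrt(1430) + m_i)/d_i with (m_0, d_0) = (0, 1). a_0 = floor(sqrt(1430)) = 37, since 37^2 = 1369 <= 1430 < 1444 = 38^2.
Iterate m_{i+1} = d_i*a_i - m_i, d_{i+1} = (1430 - m_{i+1}^2)/d_i, a_{i+1} = floor((a_0 + m_{i+1})/d_{i+1}):
  m_1 = 1*37 - 0 = 37, d_1 = (1430 - 37^2)/1 = 61/1 = 61, a_1 = floor((37 + 37)/61) = 1.
  m_2 = 61*1 - 37 = 24, d_2 = (1430 - 24^2)/61 = 854/61 = 14, a_2 = floor((37 + 24)/14) = 4.
  m_3 = 14*4 - 24 = 32, d_3 = (1430 - 32^2)/14 = 406/14 = 29, a_3 = floor((37 + 32)/29) = 2.
  m_4 = 29*2 - 32 = 26, d_4 = (1430 - 26^2)/29 = 754/29 = 26, a_4 = floor((37 + 26)/26) = 2.
  m_5 = 26*2 - 26 = 26, d_5 = (1430 - 26^2)/26 = 754/26 = 29, a_5 = floor((37 + 26)/29) = 2.
  m_6 = 29*2 - 26 = 32, d_6 = (1430 - 32^2)/29 = 406/29 = 14, a_6 = floor((37 + 32)/14) = 4.
  m_7 = 14*4 - 32 = 24, d_7 = (1430 - 24^2)/14 = 854/14 = 61, a_7 = floor((37 + 24)/61) = 1.
  m_8 = 61*1 - 24 = 37, d_8 = (1430 - 37^2)/61 = 61/61 = 1, a_8 = floor((37 + 37)/1) = 74.
  m_9 = 1*74 - 37 = 37, d_9 = (1430 - 37^2)/1 = 61/1 = 61: (m_9, d_9) = (m_1, d_1) = (37, 61), so from here the quotients repeat a_1, ..., a_8; the period length is 8.
Hence the expansion of sqrt(1430) is a_0 = 37 followed by the repeating block 1, 4, 2, 2, 2, 4, 1, 74 (period 8).

[37; (1, 4, 2, 2, 2, 4, 1, 74)]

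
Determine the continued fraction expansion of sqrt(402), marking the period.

Write x_i = (sqrt(402) + m_i)/d_i with (m_0, d_0) = (0, 1). a_0 = floor(sqrt(402)) = 20, since 20^2 = 400 <= 402 < 441 = 21^2.
Iterate m_{i+1} = d_i*a_i - m_i, d_{i+1} = (402 - m_{i+1}^2)/d_i, a_{i+1} = floor((a_0 + m_{i+1})/d_{i+1}):
  m_1 = 1*20 - 0 = 20, d_1 = (402 - 20^2)/1 = 2/1 = 2, a_1 = floor((20 + 20)/2) = 20.
  m_2 = 2*20 - 20 = 20, d_2 = (402 - 20^2)/2 = 2/2 = 1, a_2 = floor((20 + 20)/1) = 40.
  m_3 = 1*40 - 20 = 20, d_3 = (402 - 20^2)/1 = 2/1 = 2: (m_3, d_3) = (m_1, d_1) = (20, 2), so from here the quotients repeat a_1, a_2; the period length is 2.
Hence the expansion of sqrt(402) is a_0 = 20 followed by the repeating block 20, 40 (period 2).

[20; (20, 40)]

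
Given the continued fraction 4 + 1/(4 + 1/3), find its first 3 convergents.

4/1, 17/4, 55/13

Using the convergent recurrence p_i = a_i*p_{i-1} + p_{i-2}, q_i = a_i*q_{i-1} + q_{i-2} with p_{-2}=0, p_{-1}=1, q_{-2}=1, q_{-1}=0:
  i=0: a_0=4, p_0 = 4*1 + 0 = 4, q_0 = 4*0 + 1 = 1.
  i=1: a_1=4, p_1 = 4*4 + 1 = 17, q_1 = 4*1 + 0 = 4.
  i=2: a_2=3, p_2 = 3*17 + 4 = 55, q_2 = 3*4 + 1 = 13.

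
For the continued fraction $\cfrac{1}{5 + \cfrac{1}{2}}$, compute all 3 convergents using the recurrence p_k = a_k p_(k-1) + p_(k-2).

Using the convergent recurrence p_i = a_i*p_{i-1} + p_{i-2}, q_i = a_i*q_{i-1} + q_{i-2} with p_{-2}=0, p_{-1}=1, q_{-2}=1, q_{-1}=0:
  i=0: a_0=0, p_0 = 0*1 + 0 = 0, q_0 = 0*0 + 1 = 1.
  i=1: a_1=5, p_1 = 5*0 + 1 = 1, q_1 = 5*1 + 0 = 5.
  i=2: a_2=2, p_2 = 2*1 + 0 = 2, q_2 = 2*5 + 1 = 11.

0/1, 1/5, 2/11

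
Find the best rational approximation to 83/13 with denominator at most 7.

Expand x = 83/13 as a continued fraction with the Euclidean algorithm:
  83 = 6*13 + 5, so a_0 = 6.
  13 = 2*5 + 3, so a_1 = 2.
  5 = 1*3 + 2, so a_2 = 1.
  3 = 1*2 + 1, so a_3 = 1.
  2 = 2*1 + 0, so a_4 = 2.
so x = [6; 2, 1, 1, 2].
Convergents (p_i = a_i*p_{i-1} + p_{i-2}, q_i = a_i*q_{i-1} + q_{i-2} with p_{-2}=0, p_{-1}=1, q_{-2}=1, q_{-1}=0), until the denominator exceeds 7:
  i=0: a_0=6, p_0 = 6*1 + 0 = 6, q_0 = 6*0 + 1 = 1.
  i=1: a_1=2, p_1 = 2*6 + 1 = 13, q_1 = 2*1 + 0 = 2.
  i=2: a_2=1, p_2 = 1*13 + 6 = 19, q_2 = 1*2 + 1 = 3.
  i=3: a_3=1, p_3 = 1*19 + 13 = 32, q_3 = 1*3 + 2 = 5.
  i=4: a_4=2, p_4 = 2*32 + 19 = 83, q_4 = 2*5 + 3 = 13.
q_4 = 13 > 7, so the last convergent with denominator <= 7 is p_3/q_3 = 32/5.
The closest fraction with denominator <= 7 is either p_3/q_3 or the intermediate fraction (k*p_3 + p_2)/(k*q_3 + q_2) with the largest k >= 1 whose denominator stays <= 7; these approach x as k grows, and every other convergent or intermediate fraction in range is farther away.
Largest k: floor((7 - q_2)/q_3) = floor((7 - 3)/5) = 0.
Since k = 0, no intermediate fraction beyond p_3/q_3 has denominator <= 7, so the convergent 32/5 is the closest (its error is |83*5 - 32*13|/(13*5) = 1/65).

32/5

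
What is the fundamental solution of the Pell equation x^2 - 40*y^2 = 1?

(x, y) = (19, 3)

First expand sqrt(40) as a continued fraction. With x_i = (sqrt(40) + m_i)/d_i and (m_0, d_0) = (0, 1): a_0 = floor(sqrt(40)) = 6, since 6^2 = 36 <= 40 < 49 = 7^2.
Iterate m_{i+1} = d_i*a_i - m_i, d_{i+1} = (40 - m_{i+1}^2)/d_i, a_{i+1} = floor((a_0 + m_{i+1})/d_{i+1}):
  m_1 = 1*6 - 0 = 6, d_1 = (40 - 6^2)/1 = 4/1 = 4, a_1 = floor((6 + 6)/4) = 3.
  m_2 = 4*3 - 6 = 6, d_2 = (40 - 6^2)/4 = 4/4 = 1, a_2 = floor((6 + 6)/1) = 12.
  m_3 = 1*12 - 6 = 6, d_3 = (40 - 6^2)/1 = 4/1 = 4: (m_3, d_3) = (m_1, d_1) = (6, 4), so from here the quotients repeat a_1, a_2; the period length is 2.
So sqrt(40) = [6; (3, 12)] with period length k = 2.
k is even, so the fundamental solution of x^2 - 40y^2 = 1 is (p_{k-1}, q_{k-1}) = (p_1, q_1); compute convergents through index 1.
Convergents (p_i = a_i*p_{i-1} + p_{i-2}, q_i = a_i*q_{i-1} + q_{i-2} with p_{-2}=0, p_{-1}=1, q_{-2}=1, q_{-1}=0):
  i=0: a_0=6, p_0 = 6*1 + 0 = 6, q_0 = 6*0 + 1 = 1.
  i=1: a_1=3, p_1 = 3*6 + 1 = 19, q_1 = 3*1 + 0 = 3.
Check: 19^2 - 40*3^2 = 361 - 360 = 1, so (x, y) = (19, 3) solves the equation, and by the theorem it is the least positive solution.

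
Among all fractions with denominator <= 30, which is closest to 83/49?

22/13

Expand x = 83/49 as a continued fraction with the Euclidean algorithm:
  83 = 1*49 + 34, so a_0 = 1.
  49 = 1*34 + 15, so a_1 = 1.
  34 = 2*15 + 4, so a_2 = 2.
  15 = 3*4 + 3, so a_3 = 3.
  4 = 1*3 + 1, so a_4 = 1.
  3 = 3*1 + 0, so a_5 = 3.
so x = [1; 1, 2, 3, 1, 3].
Convergents (p_i = a_i*p_{i-1} + p_{i-2}, q_i = a_i*q_{i-1} + q_{i-2} with p_{-2}=0, p_{-1}=1, q_{-2}=1, q_{-1}=0), until the denominator exceeds 30:
  i=0: a_0=1, p_0 = 1*1 + 0 = 1, q_0 = 1*0 + 1 = 1.
  i=1: a_1=1, p_1 = 1*1 + 1 = 2, q_1 = 1*1 + 0 = 1.
  i=2: a_2=2, p_2 = 2*2 + 1 = 5, q_2 = 2*1 + 1 = 3.
  i=3: a_3=3, p_3 = 3*5 + 2 = 17, q_3 = 3*3 + 1 = 10.
  i=4: a_4=1, p_4 = 1*17 + 5 = 22, q_4 = 1*10 + 3 = 13.
  i=5: a_5=3, p_5 = 3*22 + 17 = 83, q_5 = 3*13 + 10 = 49.
q_5 = 49 > 30, so the last convergent with denominator <= 30 is p_4/q_4 = 22/13.
The closest fraction with denominator <= 30 is either p_4/q_4 or the intermediate fraction (k*p_4 + p_3)/(k*q_4 + q_3) with the largest k >= 1 whose denominator stays <= 30; these approach x as k grows, and every other convergent or intermediate fraction in range is farther away.
Largest k: floor((30 - q_3)/q_4) = floor((30 - 10)/13) = 1.
That gives (1*22 + 17)/(1*13 + 10) = 39/23.
Compare the errors: |x - 22/13| = |83*13 - 22*49|/(49*13) = 1/637, and |x - 39/23| = |83*23 - 39*49|/(49*23) = 2/1127.
Cross-multiplying, 1*1127 = 1127 < 1274 = 2*637, so 1/637 is smaller: the convergent 22/13 is closer to x than 39/23.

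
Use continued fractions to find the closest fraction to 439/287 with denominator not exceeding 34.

26/17

Expand x = 439/287 as a continued fraction with the Euclidean algorithm:
  439 = 1*287 + 152, so a_0 = 1.
  287 = 1*152 + 135, so a_1 = 1.
  152 = 1*135 + 17, so a_2 = 1.
  135 = 7*17 + 16, so a_3 = 7.
  17 = 1*16 + 1, so a_4 = 1.
  16 = 16*1 + 0, so a_5 = 16.
so x = [1; 1, 1, 7, 1, 16].
Convergents (p_i = a_i*p_{i-1} + p_{i-2}, q_i = a_i*q_{i-1} + q_{i-2} with p_{-2}=0, p_{-1}=1, q_{-2}=1, q_{-1}=0), until the denominator exceeds 34:
  i=0: a_0=1, p_0 = 1*1 + 0 = 1, q_0 = 1*0 + 1 = 1.
  i=1: a_1=1, p_1 = 1*1 + 1 = 2, q_1 = 1*1 + 0 = 1.
  i=2: a_2=1, p_2 = 1*2 + 1 = 3, q_2 = 1*1 + 1 = 2.
  i=3: a_3=7, p_3 = 7*3 + 2 = 23, q_3 = 7*2 + 1 = 15.
  i=4: a_4=1, p_4 = 1*23 + 3 = 26, q_4 = 1*15 + 2 = 17.
  i=5: a_5=16, p_5 = 16*26 + 23 = 439, q_5 = 16*17 + 15 = 287.
q_5 = 287 > 34, so the last convergent with denominator <= 34 is p_4/q_4 = 26/17.
The closest fraction with denominator <= 34 is either p_4/q_4 or the intermediate fraction (k*p_4 + p_3)/(k*q_4 + q_3) with the largest k >= 1 whose denominator stays <= 34; these approach x as k grows, and every other convergent or intermediate fraction in range is farther away.
Largest k: floor((34 - q_3)/q_4) = floor((34 - 15)/17) = 1.
That gives (1*26 + 23)/(1*17 + 15) = 49/32.
Compare the errors: |x - 26/17| = |439*17 - 26*287|/(287*17) = 1/4879, and |x - 49/32| = |439*32 - 49*287|/(287*32) = 15/9184.
Cross-multiplying, 1*9184 = 9184 < 73185 = 15*4879, so 1/4879 is smaller: the convergent 26/17 is closer to x than 49/32.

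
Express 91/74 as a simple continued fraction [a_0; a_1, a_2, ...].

[1; 4, 2, 1, 5]

Run the Euclidean algorithm on 91 and 74; the successive quotients are the partial quotients a_0, a_1, ... (each step inverts the fractional part left over by the previous one):
  91 = 1*74 + 17, so a_0 = 1.
  74 = 4*17 + 6, so a_1 = 4.
  17 = 2*6 + 5, so a_2 = 2.
  6 = 1*5 + 1, so a_3 = 1.
  5 = 5*1 + 0, so a_4 = 5.
The remainder reaches 0 after 5 divisions, so the expansion has 5 partial quotients, read off in order.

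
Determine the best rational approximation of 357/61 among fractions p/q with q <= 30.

158/27

Expand x = 357/61 as a continued fraction with the Euclidean algorithm:
  357 = 5*61 + 52, so a_0 = 5.
  61 = 1*52 + 9, so a_1 = 1.
  52 = 5*9 + 7, so a_2 = 5.
  9 = 1*7 + 2, so a_3 = 1.
  7 = 3*2 + 1, so a_4 = 3.
  2 = 2*1 + 0, so a_5 = 2.
so x = [5; 1, 5, 1, 3, 2].
Convergents (p_i = a_i*p_{i-1} + p_{i-2}, q_i = a_i*q_{i-1} + q_{i-2} with p_{-2}=0, p_{-1}=1, q_{-2}=1, q_{-1}=0), until the denominator exceeds 30:
  i=0: a_0=5, p_0 = 5*1 + 0 = 5, q_0 = 5*0 + 1 = 1.
  i=1: a_1=1, p_1 = 1*5 + 1 = 6, q_1 = 1*1 + 0 = 1.
  i=2: a_2=5, p_2 = 5*6 + 5 = 35, q_2 = 5*1 + 1 = 6.
  i=3: a_3=1, p_3 = 1*35 + 6 = 41, q_3 = 1*6 + 1 = 7.
  i=4: a_4=3, p_4 = 3*41 + 35 = 158, q_4 = 3*7 + 6 = 27.
  i=5: a_5=2, p_5 = 2*158 + 41 = 357, q_5 = 2*27 + 7 = 61.
q_5 = 61 > 30, so the last convergent with denominator <= 30 is p_4/q_4 = 158/27.
The closest fraction with denominator <= 30 is either p_4/q_4 or the intermediate fraction (k*p_4 + p_3)/(k*q_4 + q_3) with the largest k >= 1 whose denominator stays <= 30; these approach x as k grows, and every other convergent or intermediate fraction in range is farther away.
Largest k: floor((30 - q_3)/q_4) = floor((30 - 7)/27) = 0.
Since k = 0, no intermediate fraction beyond p_4/q_4 has denominator <= 30, so the convergent 158/27 is the closest (its error is |357*27 - 158*61|/(61*27) = 1/1647).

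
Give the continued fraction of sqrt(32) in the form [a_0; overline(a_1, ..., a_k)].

[5; overline(1, 1, 1, 10)]

Write x_i = (sqrt(32) + m_i)/d_i with (m_0, d_0) = (0, 1). a_0 = floor(sqrt(32)) = 5, since 5^2 = 25 <= 32 < 36 = 6^2.
Iterate m_{i+1} = d_i*a_i - m_i, d_{i+1} = (32 - m_{i+1}^2)/d_i, a_{i+1} = floor((a_0 + m_{i+1})/d_{i+1}):
  m_1 = 1*5 - 0 = 5, d_1 = (32 - 5^2)/1 = 7/1 = 7, a_1 = floor((5 + 5)/7) = 1.
  m_2 = 7*1 - 5 = 2, d_2 = (32 - 2^2)/7 = 28/7 = 4, a_2 = floor((5 + 2)/4) = 1.
  m_3 = 4*1 - 2 = 2, d_3 = (32 - 2^2)/4 = 28/4 = 7, a_3 = floor((5 + 2)/7) = 1.
  m_4 = 7*1 - 2 = 5, d_4 = (32 - 5^2)/7 = 7/7 = 1, a_4 = floor((5 + 5)/1) = 10.
  m_5 = 1*10 - 5 = 5, d_5 = (32 - 5^2)/1 = 7/1 = 7: (m_5, d_5) = (m_1, d_1) = (5, 7), so from here the quotients repeat a_1, ..., a_4; the period length is 4.
Hence the expansion of sqrt(32) is a_0 = 5 followed by the repeating block 1, 1, 1, 10 (period 4).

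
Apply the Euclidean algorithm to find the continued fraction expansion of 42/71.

[0; 1, 1, 2, 4, 3]

Run the Euclidean algorithm on 42 and 71; the successive quotients are the partial quotients a_0, a_1, ... (each step inverts the fractional part left over by the previous one):
  42 = 0*71 + 42, so a_0 = 0.
  71 = 1*42 + 29, so a_1 = 1.
  42 = 1*29 + 13, so a_2 = 1.
  29 = 2*13 + 3, so a_3 = 2.
  13 = 4*3 + 1, so a_4 = 4.
  3 = 3*1 + 0, so a_5 = 3.
The remainder reaches 0 after 6 divisions, so the expansion has 6 partial quotients, read off in order.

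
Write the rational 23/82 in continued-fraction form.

[0; 3, 1, 1, 3, 3]

Run the Euclidean algorithm on 23 and 82; the successive quotients are the partial quotients a_0, a_1, ... (each step inverts the fractional part left over by the previous one):
  23 = 0*82 + 23, so a_0 = 0.
  82 = 3*23 + 13, so a_1 = 3.
  23 = 1*13 + 10, so a_2 = 1.
  13 = 1*10 + 3, so a_3 = 1.
  10 = 3*3 + 1, so a_4 = 3.
  3 = 3*1 + 0, so a_5 = 3.
The remainder reaches 0 after 6 divisions, so the expansion has 6 partial quotients, read off in order.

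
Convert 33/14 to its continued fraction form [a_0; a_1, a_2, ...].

[2; 2, 1, 4]

Run the Euclidean algorithm on 33 and 14; the successive quotients are the partial quotients a_0, a_1, ... (each step inverts the fractional part left over by the previous one):
  33 = 2*14 + 5, so a_0 = 2.
  14 = 2*5 + 4, so a_1 = 2.
  5 = 1*4 + 1, so a_2 = 1.
  4 = 4*1 + 0, so a_3 = 4.
The remainder reaches 0 after 4 divisions, so the expansion has 4 partial quotients, read off in order.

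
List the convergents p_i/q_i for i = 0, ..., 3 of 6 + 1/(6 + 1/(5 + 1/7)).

6/1, 37/6, 191/31, 1374/223

Using the convergent recurrence p_i = a_i*p_{i-1} + p_{i-2}, q_i = a_i*q_{i-1} + q_{i-2} with p_{-2}=0, p_{-1}=1, q_{-2}=1, q_{-1}=0:
  i=0: a_0=6, p_0 = 6*1 + 0 = 6, q_0 = 6*0 + 1 = 1.
  i=1: a_1=6, p_1 = 6*6 + 1 = 37, q_1 = 6*1 + 0 = 6.
  i=2: a_2=5, p_2 = 5*37 + 6 = 191, q_2 = 5*6 + 1 = 31.
  i=3: a_3=7, p_3 = 7*191 + 37 = 1374, q_3 = 7*31 + 6 = 223.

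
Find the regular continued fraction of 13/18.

[0; 1, 2, 1, 1, 2]

Run the Euclidean algorithm on 13 and 18; the successive quotients are the partial quotients a_0, a_1, ... (each step inverts the fractional part left over by the previous one):
  13 = 0*18 + 13, so a_0 = 0.
  18 = 1*13 + 5, so a_1 = 1.
  13 = 2*5 + 3, so a_2 = 2.
  5 = 1*3 + 2, so a_3 = 1.
  3 = 1*2 + 1, so a_4 = 1.
  2 = 2*1 + 0, so a_5 = 2.
The remainder reaches 0 after 6 divisions, so the expansion has 6 partial quotients, read off in order.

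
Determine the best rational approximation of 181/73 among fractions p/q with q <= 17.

Expand x = 181/73 as a continued fraction with the Euclidean algorithm:
  181 = 2*73 + 35, so a_0 = 2.
  73 = 2*35 + 3, so a_1 = 2.
  35 = 11*3 + 2, so a_2 = 11.
  3 = 1*2 + 1, so a_3 = 1.
  2 = 2*1 + 0, so a_4 = 2.
so x = [2; 2, 11, 1, 2].
Convergents (p_i = a_i*p_{i-1} + p_{i-2}, q_i = a_i*q_{i-1} + q_{i-2} with p_{-2}=0, p_{-1}=1, q_{-2}=1, q_{-1}=0), until the denominator exceeds 17:
  i=0: a_0=2, p_0 = 2*1 + 0 = 2, q_0 = 2*0 + 1 = 1.
  i=1: a_1=2, p_1 = 2*2 + 1 = 5, q_1 = 2*1 + 0 = 2.
  i=2: a_2=11, p_2 = 11*5 + 2 = 57, q_2 = 11*2 + 1 = 23.
q_2 = 23 > 17, so the last convergent with denominator <= 17 is p_1/q_1 = 5/2.
The closest fraction with denominator <= 17 is either p_1/q_1 or the intermediate fraction (k*p_1 + p_0)/(k*q_1 + q_0) with the largest k >= 1 whose denominator stays <= 17; these approach x as k grows, and every other convergent or intermediate fraction in range is farther away.
Largest k: floor((17 - q_0)/q_1) = floor((17 - 1)/2) = 8.
That gives (8*5 + 2)/(8*2 + 1) = 42/17.
Compare the errors: |x - 5/2| = |181*2 - 5*73|/(73*2) = 3/146, and |x - 42/17| = |181*17 - 42*73|/(73*17) = 11/1241.
Cross-multiplying, 11*146 = 1606 < 3723 = 3*1241, so 11/1241 is smaller: the intermediate fraction 42/17 is closer to x than 5/2.

42/17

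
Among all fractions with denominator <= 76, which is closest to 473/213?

151/68

Expand x = 473/213 as a continued fraction with the Euclidean algorithm:
  473 = 2*213 + 47, so a_0 = 2.
  213 = 4*47 + 25, so a_1 = 4.
  47 = 1*25 + 22, so a_2 = 1.
  25 = 1*22 + 3, so a_3 = 1.
  22 = 7*3 + 1, so a_4 = 7.
  3 = 3*1 + 0, so a_5 = 3.
so x = [2; 4, 1, 1, 7, 3].
Convergents (p_i = a_i*p_{i-1} + p_{i-2}, q_i = a_i*q_{i-1} + q_{i-2} with p_{-2}=0, p_{-1}=1, q_{-2}=1, q_{-1}=0), until the denominator exceeds 76:
  i=0: a_0=2, p_0 = 2*1 + 0 = 2, q_0 = 2*0 + 1 = 1.
  i=1: a_1=4, p_1 = 4*2 + 1 = 9, q_1 = 4*1 + 0 = 4.
  i=2: a_2=1, p_2 = 1*9 + 2 = 11, q_2 = 1*4 + 1 = 5.
  i=3: a_3=1, p_3 = 1*11 + 9 = 20, q_3 = 1*5 + 4 = 9.
  i=4: a_4=7, p_4 = 7*20 + 11 = 151, q_4 = 7*9 + 5 = 68.
  i=5: a_5=3, p_5 = 3*151 + 20 = 473, q_5 = 3*68 + 9 = 213.
q_5 = 213 > 76, so the last convergent with denominator <= 76 is p_4/q_4 = 151/68.
The closest fraction with denominator <= 76 is either p_4/q_4 or the intermediate fraction (k*p_4 + p_3)/(k*q_4 + q_3) with the largest k >= 1 whose denominator stays <= 76; these approach x as k grows, and every other convergent or intermediate fraction in range is farther away.
Largest k: floor((76 - q_3)/q_4) = floor((76 - 9)/68) = 0.
Since k = 0, no intermediate fraction beyond p_4/q_4 has denominator <= 76, so the convergent 151/68 is the closest (its error is |473*68 - 151*213|/(213*68) = 1/14484).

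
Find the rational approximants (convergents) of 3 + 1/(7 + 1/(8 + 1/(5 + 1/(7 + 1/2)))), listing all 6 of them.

3/1, 22/7, 179/57, 917/292, 6598/2101, 14113/4494

Using the convergent recurrence p_i = a_i*p_{i-1} + p_{i-2}, q_i = a_i*q_{i-1} + q_{i-2} with p_{-2}=0, p_{-1}=1, q_{-2}=1, q_{-1}=0:
  i=0: a_0=3, p_0 = 3*1 + 0 = 3, q_0 = 3*0 + 1 = 1.
  i=1: a_1=7, p_1 = 7*3 + 1 = 22, q_1 = 7*1 + 0 = 7.
  i=2: a_2=8, p_2 = 8*22 + 3 = 179, q_2 = 8*7 + 1 = 57.
  i=3: a_3=5, p_3 = 5*179 + 22 = 917, q_3 = 5*57 + 7 = 292.
  i=4: a_4=7, p_4 = 7*917 + 179 = 6598, q_4 = 7*292 + 57 = 2101.
  i=5: a_5=2, p_5 = 2*6598 + 917 = 14113, q_5 = 2*2101 + 292 = 4494.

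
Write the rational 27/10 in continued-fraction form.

Run the Euclidean algorithm on 27 and 10; the successive quotients are the partial quotients a_0, a_1, ... (each step inverts the fractional part left over by the previous one):
  27 = 2*10 + 7, so a_0 = 2.
  10 = 1*7 + 3, so a_1 = 1.
  7 = 2*3 + 1, so a_2 = 2.
  3 = 3*1 + 0, so a_3 = 3.
The remainder reaches 0 after 4 divisions, so the expansion has 4 partial quotients, read off in order.

[2; 1, 2, 3]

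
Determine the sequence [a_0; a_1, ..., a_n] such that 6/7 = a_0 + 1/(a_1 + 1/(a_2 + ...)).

[0; 1, 6]

Run the Euclidean algorithm on 6 and 7; the successive quotients are the partial quotients a_0, a_1, ... (each step inverts the fractional part left over by the previous one):
  6 = 0*7 + 6, so a_0 = 0.
  7 = 1*6 + 1, so a_1 = 1.
  6 = 6*1 + 0, so a_2 = 6.
The remainder reaches 0 after 3 divisions, so the expansion has 3 partial quotients, read off in order.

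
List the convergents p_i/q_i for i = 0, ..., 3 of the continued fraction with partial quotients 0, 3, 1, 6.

Using the convergent recurrence p_i = a_i*p_{i-1} + p_{i-2}, q_i = a_i*q_{i-1} + q_{i-2} with p_{-2}=0, p_{-1}=1, q_{-2}=1, q_{-1}=0:
  i=0: a_0=0, p_0 = 0*1 + 0 = 0, q_0 = 0*0 + 1 = 1.
  i=1: a_1=3, p_1 = 3*0 + 1 = 1, q_1 = 3*1 + 0 = 3.
  i=2: a_2=1, p_2 = 1*1 + 0 = 1, q_2 = 1*3 + 1 = 4.
  i=3: a_3=6, p_3 = 6*1 + 1 = 7, q_3 = 6*4 + 3 = 27.

0/1, 1/3, 1/4, 7/27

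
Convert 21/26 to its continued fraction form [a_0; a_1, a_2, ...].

Run the Euclidean algorithm on 21 and 26; the successive quotients are the partial quotients a_0, a_1, ... (each step inverts the fractional part left over by the previous one):
  21 = 0*26 + 21, so a_0 = 0.
  26 = 1*21 + 5, so a_1 = 1.
  21 = 4*5 + 1, so a_2 = 4.
  5 = 5*1 + 0, so a_3 = 5.
The remainder reaches 0 after 4 divisions, so the expansion has 4 partial quotients, read off in order.

[0; 1, 4, 5]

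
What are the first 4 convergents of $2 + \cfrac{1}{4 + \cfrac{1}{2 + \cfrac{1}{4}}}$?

Using the convergent recurrence p_i = a_i*p_{i-1} + p_{i-2}, q_i = a_i*q_{i-1} + q_{i-2} with p_{-2}=0, p_{-1}=1, q_{-2}=1, q_{-1}=0:
  i=0: a_0=2, p_0 = 2*1 + 0 = 2, q_0 = 2*0 + 1 = 1.
  i=1: a_1=4, p_1 = 4*2 + 1 = 9, q_1 = 4*1 + 0 = 4.
  i=2: a_2=2, p_2 = 2*9 + 2 = 20, q_2 = 2*4 + 1 = 9.
  i=3: a_3=4, p_3 = 4*20 + 9 = 89, q_3 = 4*9 + 4 = 40.

2/1, 9/4, 20/9, 89/40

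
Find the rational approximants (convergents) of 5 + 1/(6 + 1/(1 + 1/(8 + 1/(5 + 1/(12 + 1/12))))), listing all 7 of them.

Using the convergent recurrence p_i = a_i*p_{i-1} + p_{i-2}, q_i = a_i*q_{i-1} + q_{i-2} with p_{-2}=0, p_{-1}=1, q_{-2}=1, q_{-1}=0:
  i=0: a_0=5, p_0 = 5*1 + 0 = 5, q_0 = 5*0 + 1 = 1.
  i=1: a_1=6, p_1 = 6*5 + 1 = 31, q_1 = 6*1 + 0 = 6.
  i=2: a_2=1, p_2 = 1*31 + 5 = 36, q_2 = 1*6 + 1 = 7.
  i=3: a_3=8, p_3 = 8*36 + 31 = 319, q_3 = 8*7 + 6 = 62.
  i=4: a_4=5, p_4 = 5*319 + 36 = 1631, q_4 = 5*62 + 7 = 317.
  i=5: a_5=12, p_5 = 12*1631 + 319 = 19891, q_5 = 12*317 + 62 = 3866.
  i=6: a_6=12, p_6 = 12*19891 + 1631 = 240323, q_6 = 12*3866 + 317 = 46709.

5/1, 31/6, 36/7, 319/62, 1631/317, 19891/3866, 240323/46709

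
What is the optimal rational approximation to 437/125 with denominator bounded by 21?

Expand x = 437/125 as a continued fraction with the Euclidean algorithm:
  437 = 3*125 + 62, so a_0 = 3.
  125 = 2*62 + 1, so a_1 = 2.
  62 = 62*1 + 0, so a_2 = 62.
so x = [3; 2, 62].
Convergents (p_i = a_i*p_{i-1} + p_{i-2}, q_i = a_i*q_{i-1} + q_{i-2} with p_{-2}=0, p_{-1}=1, q_{-2}=1, q_{-1}=0), until the denominator exceeds 21:
  i=0: a_0=3, p_0 = 3*1 + 0 = 3, q_0 = 3*0 + 1 = 1.
  i=1: a_1=2, p_1 = 2*3 + 1 = 7, q_1 = 2*1 + 0 = 2.
  i=2: a_2=62, p_2 = 62*7 + 3 = 437, q_2 = 62*2 + 1 = 125.
q_2 = 125 > 21, so the last convergent with denominator <= 21 is p_1/q_1 = 7/2.
The closest fraction with denominator <= 21 is either p_1/q_1 or the intermediate fraction (k*p_1 + p_0)/(k*q_1 + q_0) with the largest k >= 1 whose denominator stays <= 21; these approach x as k grows, and every other convergent or intermediate fraction in range is farther away.
Largest k: floor((21 - q_0)/q_1) = floor((21 - 1)/2) = 10.
That gives (10*7 + 3)/(10*2 + 1) = 73/21.
Compare the errors: |x - 7/2| = |437*2 - 7*125|/(125*2) = 1/250, and |x - 73/21| = |437*21 - 73*125|/(125*21) = 52/2625.
Cross-multiplying, 1*2625 = 2625 < 13000 = 52*250, so 1/250 is smaller: the convergent 7/2 is closer to x than 73/21.

7/2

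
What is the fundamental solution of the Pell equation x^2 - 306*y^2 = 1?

First expand sqrt(306) as a continued fraction. With x_i = (sqrt(306) + m_i)/d_i and (m_0, d_0) = (0, 1): a_0 = floor(sqrt(306)) = 17, since 17^2 = 289 <= 306 < 324 = 18^2.
Iterate m_{i+1} = d_i*a_i - m_i, d_{i+1} = (306 - m_{i+1}^2)/d_i, a_{i+1} = floor((a_0 + m_{i+1})/d_{i+1}):
  m_1 = 1*17 - 0 = 17, d_1 = (306 - 17^2)/1 = 17/1 = 17, a_1 = floor((17 + 17)/17) = 2.
  m_2 = 17*2 - 17 = 17, d_2 = (306 - 17^2)/17 = 17/17 = 1, a_2 = floor((17 + 17)/1) = 34.
  m_3 = 1*34 - 17 = 17, d_3 = (306 - 17^2)/1 = 17/1 = 17: (m_3, d_3) = (m_1, d_1) = (17, 17), so from here the quotients repeat a_1, a_2; the period length is 2.
So sqrt(306) = [17; (2, 34)] with period length k = 2.
k is even, so the fundamental solution of x^2 - 306y^2 = 1 is (p_{k-1}, q_{k-1}) = (p_1, q_1); compute convergents through index 1.
Convergents (p_i = a_i*p_{i-1} + p_{i-2}, q_i = a_i*q_{i-1} + q_{i-2} with p_{-2}=0, p_{-1}=1, q_{-2}=1, q_{-1}=0):
  i=0: a_0=17, p_0 = 17*1 + 0 = 17, q_0 = 17*0 + 1 = 1.
  i=1: a_1=2, p_1 = 2*17 + 1 = 35, q_1 = 2*1 + 0 = 2.
Check: 35^2 - 306*2^2 = 1225 - 1224 = 1, so (x, y) = (35, 2) solves the equation, and by the theorem it is the least positive solution.

(x, y) = (35, 2)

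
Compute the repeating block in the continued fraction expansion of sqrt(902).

[30; (30, 60)]

Write x_i = (sqrt(902) + m_i)/d_i with (m_0, d_0) = (0, 1). a_0 = floor(sqrt(902)) = 30, since 30^2 = 900 <= 902 < 961 = 31^2.
Iterate m_{i+1} = d_i*a_i - m_i, d_{i+1} = (902 - m_{i+1}^2)/d_i, a_{i+1} = floor((a_0 + m_{i+1})/d_{i+1}):
  m_1 = 1*30 - 0 = 30, d_1 = (902 - 30^2)/1 = 2/1 = 2, a_1 = floor((30 + 30)/2) = 30.
  m_2 = 2*30 - 30 = 30, d_2 = (902 - 30^2)/2 = 2/2 = 1, a_2 = floor((30 + 30)/1) = 60.
  m_3 = 1*60 - 30 = 30, d_3 = (902 - 30^2)/1 = 2/1 = 2: (m_3, d_3) = (m_1, d_1) = (30, 2), so from here the quotients repeat a_1, a_2; the period length is 2.
Hence the expansion of sqrt(902) is a_0 = 30 followed by the repeating block 30, 60 (period 2).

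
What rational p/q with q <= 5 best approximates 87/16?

Expand x = 87/16 as a continued fraction with the Euclidean algorithm:
  87 = 5*16 + 7, so a_0 = 5.
  16 = 2*7 + 2, so a_1 = 2.
  7 = 3*2 + 1, so a_2 = 3.
  2 = 2*1 + 0, so a_3 = 2.
so x = [5; 2, 3, 2].
Convergents (p_i = a_i*p_{i-1} + p_{i-2}, q_i = a_i*q_{i-1} + q_{i-2} with p_{-2}=0, p_{-1}=1, q_{-2}=1, q_{-1}=0), until the denominator exceeds 5:
  i=0: a_0=5, p_0 = 5*1 + 0 = 5, q_0 = 5*0 + 1 = 1.
  i=1: a_1=2, p_1 = 2*5 + 1 = 11, q_1 = 2*1 + 0 = 2.
  i=2: a_2=3, p_2 = 3*11 + 5 = 38, q_2 = 3*2 + 1 = 7.
q_2 = 7 > 5, so the last convergent with denominator <= 5 is p_1/q_1 = 11/2.
The closest fraction with denominator <= 5 is either p_1/q_1 or the intermediate fraction (k*p_1 + p_0)/(k*q_1 + q_0) with the largest k >= 1 whose denominator stays <= 5; these approach x as k grows, and every other convergent or intermediate fraction in range is farther away.
Largest k: floor((5 - q_0)/q_1) = floor((5 - 1)/2) = 2.
That gives (2*11 + 5)/(2*2 + 1) = 27/5.
Compare the errors: |x - 11/2| = |87*2 - 11*16|/(16*2) = 2/32, and |x - 27/5| = |87*5 - 27*16|/(16*5) = 3/80.
Cross-multiplying, 3*32 = 96 < 160 = 2*80, so 3/80 is smaller: the intermediate fraction 27/5 is closer to x than 11/2.

27/5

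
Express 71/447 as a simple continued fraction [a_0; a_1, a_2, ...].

[0; 6, 3, 2, 1, 1, 1, 2]

Run the Euclidean algorithm on 71 and 447; the successive quotients are the partial quotients a_0, a_1, ... (each step inverts the fractional part left over by the previous one):
  71 = 0*447 + 71, so a_0 = 0.
  447 = 6*71 + 21, so a_1 = 6.
  71 = 3*21 + 8, so a_2 = 3.
  21 = 2*8 + 5, so a_3 = 2.
  8 = 1*5 + 3, so a_4 = 1.
  5 = 1*3 + 2, so a_5 = 1.
  3 = 1*2 + 1, so a_6 = 1.
  2 = 2*1 + 0, so a_7 = 2.
The remainder reaches 0 after 8 divisions, so the expansion has 8 partial quotients, read off in order.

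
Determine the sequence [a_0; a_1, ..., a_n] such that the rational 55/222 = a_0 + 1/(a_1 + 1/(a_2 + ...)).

Run the Euclidean algorithm on 55 and 222; the successive quotients are the partial quotients a_0, a_1, ... (each step inverts the fractional part left over by the previous one):
  55 = 0*222 + 55, so a_0 = 0.
  222 = 4*55 + 2, so a_1 = 4.
  55 = 27*2 + 1, so a_2 = 27.
  2 = 2*1 + 0, so a_3 = 2.
The remainder reaches 0 after 4 divisions, so the expansion has 4 partial quotients, read off in order.

[0; 4, 27, 2]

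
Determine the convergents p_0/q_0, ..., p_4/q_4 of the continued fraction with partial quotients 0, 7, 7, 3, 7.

0/1, 1/7, 7/50, 22/157, 161/1149

Using the convergent recurrence p_i = a_i*p_{i-1} + p_{i-2}, q_i = a_i*q_{i-1} + q_{i-2} with p_{-2}=0, p_{-1}=1, q_{-2}=1, q_{-1}=0:
  i=0: a_0=0, p_0 = 0*1 + 0 = 0, q_0 = 0*0 + 1 = 1.
  i=1: a_1=7, p_1 = 7*0 + 1 = 1, q_1 = 7*1 + 0 = 7.
  i=2: a_2=7, p_2 = 7*1 + 0 = 7, q_2 = 7*7 + 1 = 50.
  i=3: a_3=3, p_3 = 3*7 + 1 = 22, q_3 = 3*50 + 7 = 157.
  i=4: a_4=7, p_4 = 7*22 + 7 = 161, q_4 = 7*157 + 50 = 1149.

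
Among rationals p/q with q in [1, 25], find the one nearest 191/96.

Expand x = 191/96 as a continued fraction with the Euclidean algorithm:
  191 = 1*96 + 95, so a_0 = 1.
  96 = 1*95 + 1, so a_1 = 1.
  95 = 95*1 + 0, so a_2 = 95.
so x = [1; 1, 95].
Convergents (p_i = a_i*p_{i-1} + p_{i-2}, q_i = a_i*q_{i-1} + q_{i-2} with p_{-2}=0, p_{-1}=1, q_{-2}=1, q_{-1}=0), until the denominator exceeds 25:
  i=0: a_0=1, p_0 = 1*1 + 0 = 1, q_0 = 1*0 + 1 = 1.
  i=1: a_1=1, p_1 = 1*1 + 1 = 2, q_1 = 1*1 + 0 = 1.
  i=2: a_2=95, p_2 = 95*2 + 1 = 191, q_2 = 95*1 + 1 = 96.
q_2 = 96 > 25, so the last convergent with denominator <= 25 is p_1/q_1 = 2/1.
The closest fraction with denominator <= 25 is either p_1/q_1 or the intermediate fraction (k*p_1 + p_0)/(k*q_1 + q_0) with the largest k >= 1 whose denominator stays <= 25; these approach x as k grows, and every other convergent or intermediate fraction in range is farther away.
Largest k: floor((25 - q_0)/q_1) = floor((25 - 1)/1) = 24.
That gives (24*2 + 1)/(24*1 + 1) = 49/25.
Compare the errors: |x - 2/1| = |191*1 - 2*96|/(96*1) = 1/96, and |x - 49/25| = |191*25 - 49*96|/(96*25) = 71/2400.
Cross-multiplying, 1*2400 = 2400 < 6816 = 71*96, so 1/96 is smaller: the convergent 2/1 is closer to x than 49/25.

2/1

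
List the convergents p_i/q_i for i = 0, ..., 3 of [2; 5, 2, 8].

Using the convergent recurrence p_i = a_i*p_{i-1} + p_{i-2}, q_i = a_i*q_{i-1} + q_{i-2} with p_{-2}=0, p_{-1}=1, q_{-2}=1, q_{-1}=0:
  i=0: a_0=2, p_0 = 2*1 + 0 = 2, q_0 = 2*0 + 1 = 1.
  i=1: a_1=5, p_1 = 5*2 + 1 = 11, q_1 = 5*1 + 0 = 5.
  i=2: a_2=2, p_2 = 2*11 + 2 = 24, q_2 = 2*5 + 1 = 11.
  i=3: a_3=8, p_3 = 8*24 + 11 = 203, q_3 = 8*11 + 5 = 93.

2/1, 11/5, 24/11, 203/93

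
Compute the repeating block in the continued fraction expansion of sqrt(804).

[28; (2, 1, 4, 2, 18, 2, 4, 1, 2, 56)]

Write x_i = (sqrt(804) + m_i)/d_i with (m_0, d_0) = (0, 1). a_0 = floor(sqrt(804)) = 28, since 28^2 = 784 <= 804 < 841 = 29^2.
Iterate m_{i+1} = d_i*a_i - m_i, d_{i+1} = (804 - m_{i+1}^2)/d_i, a_{i+1} = floor((a_0 + m_{i+1})/d_{i+1}):
  m_1 = 1*28 - 0 = 28, d_1 = (804 - 28^2)/1 = 20/1 = 20, a_1 = floor((28 + 28)/20) = 2.
  m_2 = 20*2 - 28 = 12, d_2 = (804 - 12^2)/20 = 660/20 = 33, a_2 = floor((28 + 12)/33) = 1.
  m_3 = 33*1 - 12 = 21, d_3 = (804 - 21^2)/33 = 363/33 = 11, a_3 = floor((28 + 21)/11) = 4.
  m_4 = 11*4 - 21 = 23, d_4 = (804 - 23^2)/11 = 275/11 = 25, a_4 = floor((28 + 23)/25) = 2.
  m_5 = 25*2 - 23 = 27, d_5 = (804 - 27^2)/25 = 75/25 = 3, a_5 = floor((28 + 27)/3) = 18.
  m_6 = 3*18 - 27 = 27, d_6 = (804 - 27^2)/3 = 75/3 = 25, a_6 = floor((28 + 27)/25) = 2.
  m_7 = 25*2 - 27 = 23, d_7 = (804 - 23^2)/25 = 275/25 = 11, a_7 = floor((28 + 23)/11) = 4.
  m_8 = 11*4 - 23 = 21, d_8 = (804 - 21^2)/11 = 363/11 = 33, a_8 = floor((28 + 21)/33) = 1.
  m_9 = 33*1 - 21 = 12, d_9 = (804 - 12^2)/33 = 660/33 = 20, a_9 = floor((28 + 12)/20) = 2.
  m_10 = 20*2 - 12 = 28, d_10 = (804 - 28^2)/20 = 20/20 = 1, a_10 = floor((28 + 28)/1) = 56.
  m_11 = 1*56 - 28 = 28, d_11 = (804 - 28^2)/1 = 20/1 = 20: (m_11, d_11) = (m_1, d_1) = (28, 20), so from here the quotients repeat a_1, ..., a_10; the period length is 10.
Hence the expansion of sqrt(804) is a_0 = 28 followed by the repeating block 2, 1, 4, 2, 18, 2, 4, 1, 2, 56 (period 10).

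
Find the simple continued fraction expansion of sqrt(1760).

Write x_i = (sqrt(1760) + m_i)/d_i with (m_0, d_0) = (0, 1). a_0 = floor(sqrt(1760)) = 41, since 41^2 = 1681 <= 1760 < 1764 = 42^2.
Iterate m_{i+1} = d_i*a_i - m_i, d_{i+1} = (1760 - m_{i+1}^2)/d_i, a_{i+1} = floor((a_0 + m_{i+1})/d_{i+1}):
  m_1 = 1*41 - 0 = 41, d_1 = (1760 - 41^2)/1 = 79/1 = 79, a_1 = floor((41 + 41)/79) = 1.
  m_2 = 79*1 - 41 = 38, d_2 = (1760 - 38^2)/79 = 316/79 = 4, a_2 = floor((41 + 38)/4) = 19.
  m_3 = 4*19 - 38 = 38, d_3 = (1760 - 38^2)/4 = 316/4 = 79, a_3 = floor((41 + 38)/79) = 1.
  m_4 = 79*1 - 38 = 41, d_4 = (1760 - 41^2)/79 = 79/79 = 1, a_4 = floor((41 + 41)/1) = 82.
  m_5 = 1*82 - 41 = 41, d_5 = (1760 - 41^2)/1 = 79/1 = 79: (m_5, d_5) = (m_1, d_1) = (41, 79), so from here the quotients repeat a_1, ..., a_4; the period length is 4.
Hence the expansion of sqrt(1760) is a_0 = 41 followed by the repeating block 1, 19, 1, 82 (period 4).

[41; (1, 19, 1, 82)]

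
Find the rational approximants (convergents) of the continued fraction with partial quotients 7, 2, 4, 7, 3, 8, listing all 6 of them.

7/1, 15/2, 67/9, 484/65, 1519/204, 12636/1697

Using the convergent recurrence p_i = a_i*p_{i-1} + p_{i-2}, q_i = a_i*q_{i-1} + q_{i-2} with p_{-2}=0, p_{-1}=1, q_{-2}=1, q_{-1}=0:
  i=0: a_0=7, p_0 = 7*1 + 0 = 7, q_0 = 7*0 + 1 = 1.
  i=1: a_1=2, p_1 = 2*7 + 1 = 15, q_1 = 2*1 + 0 = 2.
  i=2: a_2=4, p_2 = 4*15 + 7 = 67, q_2 = 4*2 + 1 = 9.
  i=3: a_3=7, p_3 = 7*67 + 15 = 484, q_3 = 7*9 + 2 = 65.
  i=4: a_4=3, p_4 = 3*484 + 67 = 1519, q_4 = 3*65 + 9 = 204.
  i=5: a_5=8, p_5 = 8*1519 + 484 = 12636, q_5 = 8*204 + 65 = 1697.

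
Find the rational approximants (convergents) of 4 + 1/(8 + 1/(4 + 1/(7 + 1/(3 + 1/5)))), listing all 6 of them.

Using the convergent recurrence p_i = a_i*p_{i-1} + p_{i-2}, q_i = a_i*q_{i-1} + q_{i-2} with p_{-2}=0, p_{-1}=1, q_{-2}=1, q_{-1}=0:
  i=0: a_0=4, p_0 = 4*1 + 0 = 4, q_0 = 4*0 + 1 = 1.
  i=1: a_1=8, p_1 = 8*4 + 1 = 33, q_1 = 8*1 + 0 = 8.
  i=2: a_2=4, p_2 = 4*33 + 4 = 136, q_2 = 4*8 + 1 = 33.
  i=3: a_3=7, p_3 = 7*136 + 33 = 985, q_3 = 7*33 + 8 = 239.
  i=4: a_4=3, p_4 = 3*985 + 136 = 3091, q_4 = 3*239 + 33 = 750.
  i=5: a_5=5, p_5 = 5*3091 + 985 = 16440, q_5 = 5*750 + 239 = 3989.

4/1, 33/8, 136/33, 985/239, 3091/750, 16440/3989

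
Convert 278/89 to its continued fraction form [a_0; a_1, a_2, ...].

Run the Euclidean algorithm on 278 and 89; the successive quotients are the partial quotients a_0, a_1, ... (each step inverts the fractional part left over by the previous one):
  278 = 3*89 + 11, so a_0 = 3.
  89 = 8*11 + 1, so a_1 = 8.
  11 = 11*1 + 0, so a_2 = 11.
The remainder reaches 0 after 3 divisions, so the expansion has 3 partial quotients, read off in order.

[3; 8, 11]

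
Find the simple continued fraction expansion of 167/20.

[8; 2, 1, 6]

Run the Euclidean algorithm on 167 and 20; the successive quotients are the partial quotients a_0, a_1, ... (each step inverts the fractional part left over by the previous one):
  167 = 8*20 + 7, so a_0 = 8.
  20 = 2*7 + 6, so a_1 = 2.
  7 = 1*6 + 1, so a_2 = 1.
  6 = 6*1 + 0, so a_3 = 6.
The remainder reaches 0 after 4 divisions, so the expansion has 4 partial quotients, read off in order.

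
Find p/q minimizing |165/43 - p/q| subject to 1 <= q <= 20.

23/6

Expand x = 165/43 as a continued fraction with the Euclidean algorithm:
  165 = 3*43 + 36, so a_0 = 3.
  43 = 1*36 + 7, so a_1 = 1.
  36 = 5*7 + 1, so a_2 = 5.
  7 = 7*1 + 0, so a_3 = 7.
so x = [3; 1, 5, 7].
Convergents (p_i = a_i*p_{i-1} + p_{i-2}, q_i = a_i*q_{i-1} + q_{i-2} with p_{-2}=0, p_{-1}=1, q_{-2}=1, q_{-1}=0), until the denominator exceeds 20:
  i=0: a_0=3, p_0 = 3*1 + 0 = 3, q_0 = 3*0 + 1 = 1.
  i=1: a_1=1, p_1 = 1*3 + 1 = 4, q_1 = 1*1 + 0 = 1.
  i=2: a_2=5, p_2 = 5*4 + 3 = 23, q_2 = 5*1 + 1 = 6.
  i=3: a_3=7, p_3 = 7*23 + 4 = 165, q_3 = 7*6 + 1 = 43.
q_3 = 43 > 20, so the last convergent with denominator <= 20 is p_2/q_2 = 23/6.
The closest fraction with denominator <= 20 is either p_2/q_2 or the intermediate fraction (k*p_2 + p_1)/(k*q_2 + q_1) with the largest k >= 1 whose denominator stays <= 20; these approach x as k grows, and every other convergent or intermediate fraction in range is farther away.
Largest k: floor((20 - q_1)/q_2) = floor((20 - 1)/6) = 3.
That gives (3*23 + 4)/(3*6 + 1) = 73/19.
Compare the errors: |x - 23/6| = |165*6 - 23*43|/(43*6) = 1/258, and |x - 73/19| = |165*19 - 73*43|/(43*19) = 4/817.
Cross-multiplying, 1*817 = 817 < 1032 = 4*258, so 1/258 is smaller: the convergent 23/6 is closer to x than 73/19.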